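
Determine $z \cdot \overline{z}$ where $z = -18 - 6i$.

z * conjugate(z) = |z|^2 = a^2 + b^2
= (-18)^2 + (-6)^2 = 360


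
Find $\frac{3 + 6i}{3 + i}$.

Multiply numerator and denominator by conjugate (3 - i):
= (3 + 6i)(3 - i) / (3^2 + 1^2)
= (15 + 15i) / 10
Divide through by 5: (3 + 3i) / 2
= 3/2 + (3/2)i


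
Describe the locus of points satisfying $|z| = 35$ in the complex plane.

|z| = 35 means sqrt(x^2 + y^2) = 35
This is a circle of radius 35 centered at the origin


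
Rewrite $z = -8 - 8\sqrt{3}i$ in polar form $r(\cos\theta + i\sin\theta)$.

r = |z| = sqrt(a^2 + b^2) = sqrt((-8)^2 + (-8*sqrt(3))^2) = sqrt(64 + 192) = sqrt(256) = 16
θ = arctan(b/a) = arctan(-13.8564/-8) (quadrant-adjusted) = 240°
z = 16(cos 240° + i sin 240°)


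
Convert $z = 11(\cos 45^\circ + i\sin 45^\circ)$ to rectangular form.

a = r cos θ = 11 * sqrt(2)/2 = 11*sqrt(2)/2
b = r sin θ = 11 * sqrt(2)/2 = 11*sqrt(2)/2
z = 11*sqrt(2)/2 + (11*sqrt(2)/2)i


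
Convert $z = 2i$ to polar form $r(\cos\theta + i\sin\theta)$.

r = |z| = sqrt(a^2 + b^2) = sqrt((0)^2 + (2)^2) = sqrt(0 + 4) = sqrt(4) = 2
a = 0 and b > 0, so z lies on the positive imaginary axis: θ = 90°
z = 2(cos 90° + i sin 90°)


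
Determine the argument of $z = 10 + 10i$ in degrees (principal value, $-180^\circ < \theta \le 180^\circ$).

θ = arctan(b/a) = arctan(10/10) (quadrant-adjusted) = 45°


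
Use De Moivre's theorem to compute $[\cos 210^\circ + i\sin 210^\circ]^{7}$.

By De Moivre: z^n = r^n(cos(nθ) + i sin(nθ))
= 1^7(cos(7*210°) + i sin(7*210°))
= 1(cos 30° + i sin 30°)
= sqrt(3)/2 + (1/2)i


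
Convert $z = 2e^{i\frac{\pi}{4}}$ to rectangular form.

a = r cos θ = 2 * sqrt(2)/2 = sqrt(2)
b = r sin θ = 2 * sqrt(2)/2 = sqrt(2)
z = sqrt(2) + sqrt(2)i


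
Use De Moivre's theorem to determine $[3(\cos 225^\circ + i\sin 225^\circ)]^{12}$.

By De Moivre: z^n = r^n(cos(nθ) + i sin(nθ))
= 3^12(cos(12*225°) + i sin(12*225°))
= 531441(cos 180° + i sin 180°)
= -531441


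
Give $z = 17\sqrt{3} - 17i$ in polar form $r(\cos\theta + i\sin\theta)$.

r = |z| = sqrt(a^2 + b^2) = sqrt((17*sqrt(3))^2 + (-17)^2) = sqrt(867 + 289) = sqrt(1156) = 34
θ = arctan(b/a) = arctan(-17/29.4449) (quadrant-adjusted) = 330°
z = 34(cos 330° + i sin 330°)


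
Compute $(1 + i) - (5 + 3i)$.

(1 - 5) + (1 - 3)i = -4 - 2i


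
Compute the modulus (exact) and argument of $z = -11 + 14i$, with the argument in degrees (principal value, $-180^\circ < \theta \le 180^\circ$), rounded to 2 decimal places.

|z| = sqrt((-11)^2 + 14^2) = sqrt(317)
arg(z) = arctan(b/a) = arctan(14/-11) (quadrant-adjusted) = 128.16°


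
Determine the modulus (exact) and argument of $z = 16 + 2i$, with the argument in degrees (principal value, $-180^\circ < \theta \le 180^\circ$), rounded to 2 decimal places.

|z| = sqrt(16^2 + 2^2) = sqrt(260)
arg(z) = arctan(b/a) = arctan(2/16) (quadrant-adjusted) = 7.13°


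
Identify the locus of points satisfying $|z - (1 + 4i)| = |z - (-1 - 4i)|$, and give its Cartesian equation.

|z - z1| = |z - z2| means z is equidistant from z1 and z2,
i.e. the perpendicular bisector of the segment from (1, 4) to (-1, -4) (midpoint (0, 0)).
With z = x + yi, square both sides:
(x - 1)^2 + (y - 4)^2 = (x - (-1))^2 + (y - (-4))^2
The x^2 and y^2 terms cancel: -4x + (-16)y = 17 - 17 = 0
Simplify: x + 4y = 0
Locus: Perpendicular bisector of the segment from (1, 4) to (-1, -4): the line x + 4y = 0


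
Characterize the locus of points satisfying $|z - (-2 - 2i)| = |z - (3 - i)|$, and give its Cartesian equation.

|z - z1| = |z - z2| means z is equidistant from z1 and z2,
i.e. the perpendicular bisector of the segment from (-2, -2) to (3, -1) (midpoint (1/2, -3/2)).
With z = x + yi, square both sides:
(x - (-2))^2 + (y - (-2))^2 = (x - 3)^2 + (y - (-1))^2
The x^2 and y^2 terms cancel: 10x + 2y = 10 - 8 = 2
Simplify: 5x + y = 1
Locus: Perpendicular bisector of the segment from (-2, -2) to (3, -1): the line 5x + y = 1


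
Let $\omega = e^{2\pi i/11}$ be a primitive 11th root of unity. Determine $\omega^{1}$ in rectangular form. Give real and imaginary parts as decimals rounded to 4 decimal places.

ω^1 = e^(2πi·1/11) = e^(i·2π/11)
= cos(2π/11) + i sin(2π/11)
= 0.8413 + 0.5406i


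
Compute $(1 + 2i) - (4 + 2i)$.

(1 - 4) + (2 - 2)i = -3


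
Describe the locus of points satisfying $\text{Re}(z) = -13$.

Re(z) = x where z = x + yi; the equation x = -13 is satisfied by all points with that x-coordinate
Locus: Vertical line x = -13


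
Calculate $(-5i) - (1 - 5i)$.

(0 - 1) + (-5 - (-5))i = -1


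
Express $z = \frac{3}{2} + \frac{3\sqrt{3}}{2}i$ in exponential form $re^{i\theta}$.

r = |z| = sqrt((3/2)^2 + (3*sqrt(3)/2)^2) = sqrt(9/4 + 27/4) = sqrt(9) = 3
θ = arctan(b/a) = arctan(2.5981/1.5) (quadrant-adjusted) = 60° = π/3
z = 3e^(i*π/3)


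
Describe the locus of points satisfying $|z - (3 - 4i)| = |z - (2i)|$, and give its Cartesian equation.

|z - z1| = |z - z2| means z is equidistant from z1 and z2,
i.e. the perpendicular bisector of the segment from (3, -4) to (0, 2) (midpoint (3/2, -1)).
With z = x + yi, square both sides:
(x - 3)^2 + (y - (-4))^2 = (x - 0)^2 + (y - 2)^2
The x^2 and y^2 terms cancel: -6x + 12y = 4 - 25 = -21
Simplify: 2x - 4y = 7
Locus: Perpendicular bisector of the segment from (3, -4) to (0, 2): the line 2x - 4y = 7


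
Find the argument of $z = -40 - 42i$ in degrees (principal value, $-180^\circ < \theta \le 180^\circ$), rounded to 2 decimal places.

θ = arctan(b/a) = arctan(-42/-40) (quadrant-adjusted) = -133.60°


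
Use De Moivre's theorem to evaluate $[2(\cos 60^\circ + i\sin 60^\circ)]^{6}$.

By De Moivre: z^n = r^n(cos(nθ) + i sin(nθ))
= 2^6(cos(6*60°) + i sin(6*60°))
= 64(cos 0° + i sin 0°)
= 64


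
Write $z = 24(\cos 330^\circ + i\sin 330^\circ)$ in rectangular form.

a = r cos θ = 24 * sqrt(3)/2 = 12*sqrt(3)
b = r sin θ = 24 * -1/2 = -12
z = 12*sqrt(3) - 12i


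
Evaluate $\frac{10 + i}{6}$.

Divisor is real, so divide each part by 6:
= 5/3 + (1/6)i


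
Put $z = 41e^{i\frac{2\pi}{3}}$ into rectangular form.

a = r cos θ = 41 * -1/2 = -41/2
b = r sin θ = 41 * sqrt(3)/2 = 41*sqrt(3)/2
z = -41/2 + (41*sqrt(3)/2)i


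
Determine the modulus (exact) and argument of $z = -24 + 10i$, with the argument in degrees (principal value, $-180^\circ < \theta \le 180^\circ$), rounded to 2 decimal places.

|z| = sqrt((-24)^2 + 10^2) = 26
arg(z) = arctan(b/a) = arctan(10/-24) (quadrant-adjusted) = 157.38°


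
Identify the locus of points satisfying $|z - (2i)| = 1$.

|z - z0| = r describes a circle centered at z0 with radius r
Here z0 = 2i and r = 1
Locus: Circle centered at (0, 2) with radius 1


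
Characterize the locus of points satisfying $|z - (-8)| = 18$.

|z - z0| = r describes a circle centered at z0 with radius r
Here z0 = -8 and r = 18
Locus: Circle centered at (-8, 0) with radius 18


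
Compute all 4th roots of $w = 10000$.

|w| = 10000, arg(w) = 0°
Root modulus = 10000^(1/4) = 10
Root arguments: θ_k = (0° + 360°k)/4 for k = 0, 1, ..., 3
Roots: 10, 10i, -10, -10i


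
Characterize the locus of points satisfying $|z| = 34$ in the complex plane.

|z| = 34 means sqrt(x^2 + y^2) = 34
This is a circle of radius 34 centered at the origin


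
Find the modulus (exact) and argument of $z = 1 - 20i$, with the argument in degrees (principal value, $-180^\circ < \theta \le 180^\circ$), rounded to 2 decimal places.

|z| = sqrt(1^2 + (-20)^2) = sqrt(401)
arg(z) = arctan(b/a) = arctan(-20/1) (quadrant-adjusted) = -87.14°


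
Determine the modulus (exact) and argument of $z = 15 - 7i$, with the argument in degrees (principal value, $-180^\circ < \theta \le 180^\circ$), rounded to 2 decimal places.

|z| = sqrt(15^2 + (-7)^2) = sqrt(274)
arg(z) = arctan(b/a) = arctan(-7/15) (quadrant-adjusted) = -25.02°


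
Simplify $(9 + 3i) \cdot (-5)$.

(a1*a2 - b1*b2) + (a1*b2 + b1*a2)i
= (-45 - 0) + (0 + (-15))i
= -45 - 15i


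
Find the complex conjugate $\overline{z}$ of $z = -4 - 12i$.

If z = a + bi, then conjugate(z) = a - bi
conjugate(-4 - 12i) = -4 + 12i


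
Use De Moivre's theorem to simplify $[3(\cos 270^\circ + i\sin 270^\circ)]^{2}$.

By De Moivre: z^n = r^n(cos(nθ) + i sin(nθ))
= 3^2(cos(2*270°) + i sin(2*270°))
= 9(cos 180° + i sin 180°)
= -9


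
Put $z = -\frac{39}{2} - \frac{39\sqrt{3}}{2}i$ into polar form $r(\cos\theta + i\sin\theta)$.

r = |z| = sqrt(a^2 + b^2) = sqrt((-39/2)^2 + (-39*sqrt(3)/2)^2) = sqrt(1521/4 + 4563/4) = sqrt(1521) = 39
θ = arctan(b/a) = arctan(-33.775/-19.5) (quadrant-adjusted) = 240°
z = 39(cos 240° + i sin 240°)


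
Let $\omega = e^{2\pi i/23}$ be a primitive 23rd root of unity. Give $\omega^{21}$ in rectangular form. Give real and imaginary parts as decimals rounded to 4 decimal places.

ω^21 = e^(2πi·21/23) = e^(i·42π/23)
= cos(42π/23) + i sin(42π/23)
= 0.8544 - 0.5196i


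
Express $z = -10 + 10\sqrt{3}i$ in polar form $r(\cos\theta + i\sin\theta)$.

r = |z| = sqrt(a^2 + b^2) = sqrt((-10)^2 + (10*sqrt(3))^2) = sqrt(100 + 300) = sqrt(400) = 20
θ = arctan(b/a) = arctan(17.3205/-10) (quadrant-adjusted) = 120°
z = 20(cos 120° + i sin 120°)


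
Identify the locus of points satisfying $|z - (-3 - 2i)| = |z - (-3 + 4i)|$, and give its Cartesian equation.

|z - z1| = |z - z2| means z is equidistant from z1 and z2,
i.e. the perpendicular bisector of the segment from (-3, -2) to (-3, 4) (midpoint (-3, 1)).
With z = x + yi, square both sides:
(x - (-3))^2 + (y - (-2))^2 = (x - (-3))^2 + (y - 4)^2
The x^2 and y^2 terms cancel: 0x + 12y = 25 - 13 = 12
Simplify: y = 1
Locus: Perpendicular bisector of the segment from (-3, -2) to (-3, 4): the line y = 1


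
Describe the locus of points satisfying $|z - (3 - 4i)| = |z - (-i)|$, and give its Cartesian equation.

|z - z1| = |z - z2| means z is equidistant from z1 and z2,
i.e. the perpendicular bisector of the segment from (3, -4) to (0, -1) (midpoint (3/2, -5/2)).
With z = x + yi, square both sides:
(x - 3)^2 + (y - (-4))^2 = (x - 0)^2 + (y - (-1))^2
The x^2 and y^2 terms cancel: -6x + 6y = 1 - 25 = -24
Simplify: x - y = 4
Locus: Perpendicular bisector of the segment from (3, -4) to (0, -1): the line x - y = 4


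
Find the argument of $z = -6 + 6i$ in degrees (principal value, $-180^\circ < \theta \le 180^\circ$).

θ = arctan(b/a) = arctan(6/-6) (quadrant-adjusted) = 135°


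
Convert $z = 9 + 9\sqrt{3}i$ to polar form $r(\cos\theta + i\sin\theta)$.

r = |z| = sqrt(a^2 + b^2) = sqrt((9)^2 + (9*sqrt(3))^2) = sqrt(81 + 243) = sqrt(324) = 18
θ = arctan(b/a) = arctan(15.5885/9) (quadrant-adjusted) = 60°
z = 18(cos 60° + i sin 60°)


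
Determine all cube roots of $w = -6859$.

|w| = 6859, arg(w) = 180°
Root modulus = 6859^(1/3) = 19
Root arguments: θ_k = (180° + 360°k)/3 for k = 0, 1, ..., 2
Roots: 19/2 + (19*sqrt(3)/2)i, -19, 19/2 - (19*sqrt(3)/2)i


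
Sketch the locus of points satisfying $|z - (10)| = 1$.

|z - z0| = r describes a circle centered at z0 with radius r
Here z0 = 10 and r = 1
Locus: Circle centered at (10, 0) with radius 1


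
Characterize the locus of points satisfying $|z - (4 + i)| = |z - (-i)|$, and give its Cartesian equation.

|z - z1| = |z - z2| means z is equidistant from z1 and z2,
i.e. the perpendicular bisector of the segment from (4, 1) to (0, -1) (midpoint (2, 0)).
With z = x + yi, square both sides:
(x - 4)^2 + (y - 1)^2 = (x - 0)^2 + (y - (-1))^2
The x^2 and y^2 terms cancel: -8x + (-4)y = 1 - 17 = -16
Simplify: 2x + y = 4
Locus: Perpendicular bisector of the segment from (4, 1) to (0, -1): the line 2x + y = 4


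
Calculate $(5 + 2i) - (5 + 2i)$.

(5 - 5) + (2 - 2)i = 0


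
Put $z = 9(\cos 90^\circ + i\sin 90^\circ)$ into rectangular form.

a = r cos θ = 9 * 0 = 0
b = r sin θ = 9 * 1 = 9
z = 9i


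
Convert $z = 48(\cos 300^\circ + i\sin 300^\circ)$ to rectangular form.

a = r cos θ = 48 * 1/2 = 24
b = r sin θ = 48 * -sqrt(3)/2 = -24*sqrt(3)
z = 24 - 24*sqrt(3)i


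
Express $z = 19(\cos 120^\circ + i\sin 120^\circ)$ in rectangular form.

a = r cos θ = 19 * -1/2 = -19/2
b = r sin θ = 19 * sqrt(3)/2 = 19*sqrt(3)/2
z = -19/2 + (19*sqrt(3)/2)i


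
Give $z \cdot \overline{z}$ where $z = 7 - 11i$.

z * conjugate(z) = |z|^2 = a^2 + b^2
= 7^2 + (-11)^2 = 170


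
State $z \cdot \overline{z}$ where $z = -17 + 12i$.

z * conjugate(z) = |z|^2 = a^2 + b^2
= (-17)^2 + 12^2 = 433


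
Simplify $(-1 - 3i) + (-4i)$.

(-1 + 0) + (-3 + (-4))i = -1 - 7i


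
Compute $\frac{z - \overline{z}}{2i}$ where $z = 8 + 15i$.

z - conjugate(z) = 2bi
(z - conjugate(z))/(2i) = 2bi/(2i) = b = 15


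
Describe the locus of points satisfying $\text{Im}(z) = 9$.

Im(z) = y where z = x + yi; the equation y = 9 is satisfied by all points with that y-coordinate
Locus: Horizontal line y = 9


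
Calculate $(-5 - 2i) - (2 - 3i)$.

(-5 - 2) + (-2 - (-3))i = -7 + i


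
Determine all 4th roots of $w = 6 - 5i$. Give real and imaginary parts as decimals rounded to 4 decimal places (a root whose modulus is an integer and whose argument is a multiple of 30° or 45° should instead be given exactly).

|w| = sqrt(61) ≈ 7.810250, arg(w) ≈ 320.194429°
Root modulus = sqrt(61)^(1/4) ≈ 1.671730
Root arguments: θ_k = (arg(w) + 360°k)/4 for k = 0, 1, ..., 3
Compute each root as (root modulus)(cos θ_k + i sin θ_k) using full-precision intermediates, then round to 4 decimal places.
Roots: 0.2889 + 1.6466i, -1.6466 + 0.2889i, -0.2889 - 1.6466i, 1.6466 - 0.2889i


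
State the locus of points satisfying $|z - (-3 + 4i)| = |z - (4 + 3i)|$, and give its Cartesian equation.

|z - z1| = |z - z2| means z is equidistant from z1 and z2,
i.e. the perpendicular bisector of the segment from (-3, 4) to (4, 3) (midpoint (1/2, 7/2)).
With z = x + yi, square both sides:
(x - (-3))^2 + (y - 4)^2 = (x - 4)^2 + (y - 3)^2
The x^2 and y^2 terms cancel: 14x + (-2)y = 25 - 25 = 0
Simplify: 7x - y = 0
Locus: Perpendicular bisector of the segment from (-3, 4) to (4, 3): the line 7x - y = 0


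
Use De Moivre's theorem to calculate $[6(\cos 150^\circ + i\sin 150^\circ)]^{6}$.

By De Moivre: z^n = r^n(cos(nθ) + i sin(nθ))
= 6^6(cos(6*150°) + i sin(6*150°))
= 46656(cos 180° + i sin 180°)
= -46656


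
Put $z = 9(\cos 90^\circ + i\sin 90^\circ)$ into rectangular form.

a = r cos θ = 9 * 0 = 0
b = r sin θ = 9 * 1 = 9
z = 9i


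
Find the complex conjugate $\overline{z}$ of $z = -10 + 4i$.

If z = a + bi, then conjugate(z) = a - bi
conjugate(-10 + 4i) = -10 - 4i


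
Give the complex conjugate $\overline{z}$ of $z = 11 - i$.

If z = a + bi, then conjugate(z) = a - bi
conjugate(11 - i) = 11 + i


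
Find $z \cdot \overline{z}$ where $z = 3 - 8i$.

z * conjugate(z) = |z|^2 = a^2 + b^2
= 3^2 + (-8)^2 = 73


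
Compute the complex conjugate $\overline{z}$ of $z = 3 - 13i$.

If z = a + bi, then conjugate(z) = a - bi
conjugate(3 - 13i) = 3 + 13i


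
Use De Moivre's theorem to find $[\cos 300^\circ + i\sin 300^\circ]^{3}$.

By De Moivre: z^n = r^n(cos(nθ) + i sin(nθ))
= 1^3(cos(3*300°) + i sin(3*300°))
= 1(cos 180° + i sin 180°)
= -1


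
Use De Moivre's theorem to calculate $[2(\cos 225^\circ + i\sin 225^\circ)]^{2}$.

By De Moivre: z^n = r^n(cos(nθ) + i sin(nθ))
= 2^2(cos(2*225°) + i sin(2*225°))
= 4(cos 90° + i sin 90°)
= 4i


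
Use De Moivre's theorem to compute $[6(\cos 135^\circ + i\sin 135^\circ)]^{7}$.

By De Moivre: z^n = r^n(cos(nθ) + i sin(nθ))
= 6^7(cos(7*135°) + i sin(7*135°))
= 279936(cos 225° + i sin 225°)
= -139968*sqrt(2) - 139968*sqrt(2)i


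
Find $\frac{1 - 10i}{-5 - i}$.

Multiply numerator and denominator by conjugate (-5 + i):
= (1 - 10i)(-5 + i) / ((-5)^2 + (-1)^2)
= (5 + 51i) / 26
= 5/26 + (51/26)i


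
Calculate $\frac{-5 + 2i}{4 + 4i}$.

Multiply numerator and denominator by conjugate (4 - 4i):
= (-5 + 2i)(4 - 4i) / (4^2 + 4^2)
= (-12 + 28i) / 32
Divide through by 4: (-3 + 7i) / 8
= -3/8 + (7/8)i


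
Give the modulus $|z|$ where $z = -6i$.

|z| = sqrt(a^2 + b^2) = sqrt(0^2 + (-6)^2) = sqrt(36) = 6


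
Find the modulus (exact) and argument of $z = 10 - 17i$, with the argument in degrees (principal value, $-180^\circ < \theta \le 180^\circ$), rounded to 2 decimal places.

|z| = sqrt(10^2 + (-17)^2) = sqrt(389)
arg(z) = arctan(b/a) = arctan(-17/10) (quadrant-adjusted) = -59.53°


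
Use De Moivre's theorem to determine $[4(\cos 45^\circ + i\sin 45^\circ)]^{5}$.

By De Moivre: z^n = r^n(cos(nθ) + i sin(nθ))
= 4^5(cos(5*45°) + i sin(5*45°))
= 1024(cos 225° + i sin 225°)
= -512*sqrt(2) - 512*sqrt(2)i


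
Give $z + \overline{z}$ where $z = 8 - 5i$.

z + conjugate(z) = (a + bi) + (a - bi) = 2a
= 2 * 8 = 16


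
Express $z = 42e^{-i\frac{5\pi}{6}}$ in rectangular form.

a = r cos θ = 42 * -sqrt(3)/2 = -21*sqrt(3)
b = r sin θ = 42 * -1/2 = -21
z = -21*sqrt(3) - 21i


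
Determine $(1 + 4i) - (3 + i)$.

(1 - 3) + (4 - 1)i = -2 + 3i


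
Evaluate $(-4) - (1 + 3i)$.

(-4 - 1) + (0 - 3)i = -5 - 3i


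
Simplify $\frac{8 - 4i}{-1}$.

Divisor is real, so divide each part by -1:
= -8 + 4i


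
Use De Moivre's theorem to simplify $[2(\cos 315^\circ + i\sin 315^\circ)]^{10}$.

By De Moivre: z^n = r^n(cos(nθ) + i sin(nθ))
= 2^10(cos(10*315°) + i sin(10*315°))
= 1024(cos 270° + i sin 270°)
= -1024i


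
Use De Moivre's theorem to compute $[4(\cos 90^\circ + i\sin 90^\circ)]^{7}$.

By De Moivre: z^n = r^n(cos(nθ) + i sin(nθ))
= 4^7(cos(7*90°) + i sin(7*90°))
= 16384(cos 270° + i sin 270°)
= -16384i


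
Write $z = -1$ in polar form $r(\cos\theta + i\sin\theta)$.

r = |z| = sqrt(a^2 + b^2) = sqrt((-1)^2 + (0)^2) = sqrt(1 + 0) = sqrt(1) = 1
b = 0 and a < 0, so z lies on the negative real axis: θ = 180°
z = 1(cos 180° + i sin 180°)


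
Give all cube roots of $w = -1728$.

|w| = 1728, arg(w) = 180°
Root modulus = 1728^(1/3) = 12
Root arguments: θ_k = (180° + 360°k)/3 for k = 0, 1, ..., 2
Roots: 6 + 6*sqrt(3)i, -12, 6 - 6*sqrt(3)i


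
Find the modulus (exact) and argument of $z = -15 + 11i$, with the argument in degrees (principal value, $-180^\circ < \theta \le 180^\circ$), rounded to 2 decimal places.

|z| = sqrt((-15)^2 + 11^2) = sqrt(346)
arg(z) = arctan(b/a) = arctan(11/-15) (quadrant-adjusted) = 143.75°


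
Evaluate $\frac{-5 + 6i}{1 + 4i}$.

Multiply numerator and denominator by conjugate (1 - 4i):
= (-5 + 6i)(1 - 4i) / (1^2 + 4^2)
= (19 + 26i) / 17
= 19/17 + (26/17)i


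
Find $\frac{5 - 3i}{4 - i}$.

Multiply numerator and denominator by conjugate (4 + i):
= (5 - 3i)(4 + i) / (4^2 + (-1)^2)
= (23 - 7i) / 17
= 23/17 - (7/17)i


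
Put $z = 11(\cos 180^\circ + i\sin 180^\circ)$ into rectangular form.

a = r cos θ = 11 * -1 = -11
b = r sin θ = 11 * 0 = 0
z = -11


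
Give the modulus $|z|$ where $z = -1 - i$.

|z| = sqrt(a^2 + b^2) = sqrt((-1)^2 + (-1)^2) = sqrt(2) = sqrt(2)


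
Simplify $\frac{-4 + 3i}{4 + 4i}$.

Multiply numerator and denominator by conjugate (4 - 4i):
= (-4 + 3i)(4 - 4i) / (4^2 + 4^2)
= (-4 + 28i) / 32
Divide through by 4: (-1 + 7i) / 8
= -1/8 + (7/8)i


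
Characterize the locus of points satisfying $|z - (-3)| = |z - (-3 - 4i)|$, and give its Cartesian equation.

|z - z1| = |z - z2| means z is equidistant from z1 and z2,
i.e. the perpendicular bisector of the segment from (-3, 0) to (-3, -4) (midpoint (-3, -2)).
With z = x + yi, square both sides:
(x - (-3))^2 + (y - 0)^2 = (x - (-3))^2 + (y - (-4))^2
The x^2 and y^2 terms cancel: 0x + (-8)y = 25 - 9 = 16
Simplify: y = -2
Locus: Perpendicular bisector of the segment from (-3, 0) to (-3, -4): the line y = -2


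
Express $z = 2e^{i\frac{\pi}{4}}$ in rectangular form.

a = r cos θ = 2 * sqrt(2)/2 = sqrt(2)
b = r sin θ = 2 * sqrt(2)/2 = sqrt(2)
z = sqrt(2) + sqrt(2)i


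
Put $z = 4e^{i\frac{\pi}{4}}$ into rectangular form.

a = r cos θ = 4 * sqrt(2)/2 = 2*sqrt(2)
b = r sin θ = 4 * sqrt(2)/2 = 2*sqrt(2)
z = 2*sqrt(2) + 2*sqrt(2)i


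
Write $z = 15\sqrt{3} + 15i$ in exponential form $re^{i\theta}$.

r = |z| = sqrt((15*sqrt(3))^2 + (15)^2) = sqrt(675 + 225) = sqrt(900) = 30
θ = arctan(b/a) = arctan(15/25.9808) (quadrant-adjusted) = 30° = π/6
z = 30e^(i*π/6)


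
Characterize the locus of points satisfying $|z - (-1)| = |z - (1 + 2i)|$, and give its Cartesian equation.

|z - z1| = |z - z2| means z is equidistant from z1 and z2,
i.e. the perpendicular bisector of the segment from (-1, 0) to (1, 2) (midpoint (0, 1)).
With z = x + yi, square both sides:
(x - (-1))^2 + (y - 0)^2 = (x - 1)^2 + (y - 2)^2
The x^2 and y^2 terms cancel: 4x + 4y = 5 - 1 = 4
Simplify: x + y = 1
Locus: Perpendicular bisector of the segment from (-1, 0) to (1, 2): the line x + y = 1


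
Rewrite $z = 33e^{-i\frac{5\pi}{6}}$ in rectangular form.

a = r cos θ = 33 * -sqrt(3)/2 = -33*sqrt(3)/2
b = r sin θ = 33 * -1/2 = -33/2
z = -33*sqrt(3)/2 - (33/2)i


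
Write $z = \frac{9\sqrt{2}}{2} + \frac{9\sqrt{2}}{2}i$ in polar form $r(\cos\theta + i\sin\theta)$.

r = |z| = sqrt(a^2 + b^2) = sqrt((9*sqrt(2)/2)^2 + (9*sqrt(2)/2)^2) = sqrt(81/2 + 81/2) = sqrt(81) = 9
θ = arctan(b/a) = arctan(6.364/6.364) (quadrant-adjusted) = 45°
z = 9(cos 45° + i sin 45°)


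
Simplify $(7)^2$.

(a + bi)^2 = a^2 - b^2 + 2abi
= 7^2 - 0^2 + 2*7*0i
= 49


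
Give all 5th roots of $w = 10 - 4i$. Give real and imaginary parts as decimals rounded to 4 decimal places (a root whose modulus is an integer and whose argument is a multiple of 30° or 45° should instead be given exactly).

|w| = sqrt(116) ≈ 10.770330, arg(w) ≈ 338.198591°
Root modulus = sqrt(116)^(1/5) ≈ 1.608592
Root arguments: θ_k = (arg(w) + 360°k)/5 for k = 0, 1, ..., 4
Compute each root as (root modulus)(cos θ_k + i sin θ_k) using full-precision intermediates, then round to 4 decimal places.
Roots: 0.6120 + 1.4876i, -1.2257 + 1.0417i, -1.3695 - 0.8438i, 0.3793 - 1.5632i, 1.6039 - 0.1223i


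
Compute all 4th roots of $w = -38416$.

|w| = 38416, arg(w) = 180°
Root modulus = 38416^(1/4) = 14
Root arguments: θ_k = (180° + 360°k)/4 for k = 0, 1, ..., 3
Roots: 7*sqrt(2) + 7*sqrt(2)i, -7*sqrt(2) + 7*sqrt(2)i, -7*sqrt(2) - 7*sqrt(2)i, 7*sqrt(2) - 7*sqrt(2)i


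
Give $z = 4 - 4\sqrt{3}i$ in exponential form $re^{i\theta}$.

r = |z| = sqrt((4)^2 + (-4*sqrt(3))^2) = sqrt(16 + 48) = sqrt(64) = 8
θ = arctan(b/a) = arctan(-6.9282/4) (quadrant-adjusted) = -60° = -π/3
z = 8e^(-i*π/3)


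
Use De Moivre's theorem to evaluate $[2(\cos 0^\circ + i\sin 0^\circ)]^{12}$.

By De Moivre: z^n = r^n(cos(nθ) + i sin(nθ))
= 2^12(cos(12*0°) + i sin(12*0°))
= 4096(cos 0° + i sin 0°)
= 4096


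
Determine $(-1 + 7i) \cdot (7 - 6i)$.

(a1*a2 - b1*b2) + (a1*b2 + b1*a2)i
= (-7 - (-42)) + (6 + 49)i
= 35 + 55i


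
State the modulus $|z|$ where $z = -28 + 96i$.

|z| = sqrt(a^2 + b^2) = sqrt((-28)^2 + 96^2) = sqrt(10000) = 100


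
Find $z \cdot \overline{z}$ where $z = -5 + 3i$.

z * conjugate(z) = |z|^2 = a^2 + b^2
= (-5)^2 + 3^2 = 34


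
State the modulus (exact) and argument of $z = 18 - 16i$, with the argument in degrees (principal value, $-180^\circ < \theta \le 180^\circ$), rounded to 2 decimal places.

|z| = sqrt(18^2 + (-16)^2) = sqrt(580)
arg(z) = arctan(b/a) = arctan(-16/18) (quadrant-adjusted) = -41.63°


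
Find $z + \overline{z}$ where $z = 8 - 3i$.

z + conjugate(z) = (a + bi) + (a - bi) = 2a
= 2 * 8 = 16


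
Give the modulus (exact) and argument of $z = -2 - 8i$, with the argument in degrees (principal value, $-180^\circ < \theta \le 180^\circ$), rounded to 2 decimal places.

|z| = sqrt((-2)^2 + (-8)^2) = sqrt(68)
arg(z) = arctan(b/a) = arctan(-8/-2) (quadrant-adjusted) = -104.04°


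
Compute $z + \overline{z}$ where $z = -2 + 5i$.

z + conjugate(z) = (a + bi) + (a - bi) = 2a
= 2 * (-2) = -4


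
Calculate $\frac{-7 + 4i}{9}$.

Divisor is real, so divide each part by 9:
= -7/9 + (4/9)i


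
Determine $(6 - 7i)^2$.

(a + bi)^2 = a^2 - b^2 + 2abi
= 6^2 - (-7)^2 + 2*6*(-7)i
= -13 - 84i


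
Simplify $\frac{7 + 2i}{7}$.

Divisor is real, so divide each part by 7:
= 1 + (2/7)i


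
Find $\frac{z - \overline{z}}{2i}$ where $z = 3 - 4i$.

z - conjugate(z) = 2bi
(z - conjugate(z))/(2i) = 2bi/(2i) = b = -4


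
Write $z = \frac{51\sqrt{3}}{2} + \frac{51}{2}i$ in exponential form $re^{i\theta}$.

r = |z| = sqrt((51*sqrt(3)/2)^2 + (51/2)^2) = sqrt(7803/4 + 2601/4) = sqrt(2601) = 51
θ = arctan(b/a) = arctan(25.5/44.1673) (quadrant-adjusted) = 30° = π/6
z = 51e^(i*π/6)


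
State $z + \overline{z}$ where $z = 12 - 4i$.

z + conjugate(z) = (a + bi) + (a - bi) = 2a
= 2 * 12 = 24


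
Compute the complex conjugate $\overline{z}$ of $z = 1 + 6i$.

If z = a + bi, then conjugate(z) = a - bi
conjugate(1 + 6i) = 1 - 6i


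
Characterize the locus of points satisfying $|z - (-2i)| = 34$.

|z - z0| = r describes a circle centered at z0 with radius r
Here z0 = -2i and r = 34
Locus: Circle centered at (0, -2) with radius 34


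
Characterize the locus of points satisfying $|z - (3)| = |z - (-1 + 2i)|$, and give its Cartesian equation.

|z - z1| = |z - z2| means z is equidistant from z1 and z2,
i.e. the perpendicular bisector of the segment from (3, 0) to (-1, 2) (midpoint (1, 1)).
With z = x + yi, square both sides:
(x - 3)^2 + (y - 0)^2 = (x - (-1))^2 + (y - 2)^2
The x^2 and y^2 terms cancel: -8x + 4y = 5 - 9 = -4
Simplify: 2x - y = 1
Locus: Perpendicular bisector of the segment from (3, 0) to (-1, 2): the line 2x - y = 1


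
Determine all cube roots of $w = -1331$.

|w| = 1331, arg(w) = 180°
Root modulus = 1331^(1/3) = 11
Root arguments: θ_k = (180° + 360°k)/3 for k = 0, 1, ..., 2
Roots: 11/2 + (11*sqrt(3)/2)i, -11, 11/2 - (11*sqrt(3)/2)i


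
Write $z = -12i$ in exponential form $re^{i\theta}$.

r = |z| = sqrt((0)^2 + (-12)^2) = sqrt(0 + 144) = sqrt(144) = 12
a = 0 and b < 0, so z lies on the negative imaginary axis: θ = -90° = -π/2
z = 12e^(-i*π/2)


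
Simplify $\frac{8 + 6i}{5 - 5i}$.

Multiply numerator and denominator by conjugate (5 + 5i):
= (8 + 6i)(5 + 5i) / (5^2 + (-5)^2)
= (10 + 70i) / 50
Divide through by 10: (1 + 7i) / 5
= 1/5 + (7/5)i


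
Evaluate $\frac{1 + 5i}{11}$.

Divisor is real, so divide each part by 11:
= 1/11 + (5/11)i


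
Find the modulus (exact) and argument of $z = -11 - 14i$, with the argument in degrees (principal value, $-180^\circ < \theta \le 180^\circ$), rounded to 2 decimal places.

|z| = sqrt((-11)^2 + (-14)^2) = sqrt(317)
arg(z) = arctan(b/a) = arctan(-14/-11) (quadrant-adjusted) = -128.16°


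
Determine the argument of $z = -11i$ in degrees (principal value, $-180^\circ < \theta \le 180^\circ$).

a = 0 and b < 0, so z lies on the negative imaginary axis: θ = -90°


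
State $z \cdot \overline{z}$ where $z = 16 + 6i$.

z * conjugate(z) = |z|^2 = a^2 + b^2
= 16^2 + 6^2 = 292


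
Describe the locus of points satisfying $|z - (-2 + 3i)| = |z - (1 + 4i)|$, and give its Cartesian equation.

|z - z1| = |z - z2| means z is equidistant from z1 and z2,
i.e. the perpendicular bisector of the segment from (-2, 3) to (1, 4) (midpoint (-1/2, 7/2)).
With z = x + yi, square both sides:
(x - (-2))^2 + (y - 3)^2 = (x - 1)^2 + (y - 4)^2
The x^2 and y^2 terms cancel: 6x + 2y = 17 - 13 = 4
Simplify: 3x + y = 2
Locus: Perpendicular bisector of the segment from (-2, 3) to (1, 4): the line 3x + y = 2


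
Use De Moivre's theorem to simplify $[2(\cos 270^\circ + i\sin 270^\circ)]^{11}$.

By De Moivre: z^n = r^n(cos(nθ) + i sin(nθ))
= 2^11(cos(11*270°) + i sin(11*270°))
= 2048(cos 90° + i sin 90°)
= 2048i


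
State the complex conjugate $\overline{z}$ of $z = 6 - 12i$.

If z = a + bi, then conjugate(z) = a - bi
conjugate(6 - 12i) = 6 + 12i


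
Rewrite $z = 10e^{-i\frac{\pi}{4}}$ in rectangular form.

a = r cos θ = 10 * sqrt(2)/2 = 5*sqrt(2)
b = r sin θ = 10 * -sqrt(2)/2 = -5*sqrt(2)
z = 5*sqrt(2) - 5*sqrt(2)i


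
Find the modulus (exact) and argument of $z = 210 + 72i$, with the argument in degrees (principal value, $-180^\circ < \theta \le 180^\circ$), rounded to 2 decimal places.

|z| = sqrt(210^2 + 72^2) = 222
arg(z) = arctan(b/a) = arctan(72/210) (quadrant-adjusted) = 18.92°


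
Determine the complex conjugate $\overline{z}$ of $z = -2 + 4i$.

If z = a + bi, then conjugate(z) = a - bi
conjugate(-2 + 4i) = -2 - 4i


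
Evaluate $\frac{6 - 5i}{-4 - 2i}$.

Multiply numerator and denominator by conjugate (-4 + 2i):
= (6 - 5i)(-4 + 2i) / ((-4)^2 + (-2)^2)
= (-14 + 32i) / 20
Divide through by 2: (-7 + 16i) / 10
= -7/10 + (8/5)i


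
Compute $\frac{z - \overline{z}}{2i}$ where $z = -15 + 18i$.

z - conjugate(z) = 2bi
(z - conjugate(z))/(2i) = 2bi/(2i) = b = 18


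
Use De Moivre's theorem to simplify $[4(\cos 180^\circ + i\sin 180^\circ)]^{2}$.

By De Moivre: z^n = r^n(cos(nθ) + i sin(nθ))
= 4^2(cos(2*180°) + i sin(2*180°))
= 16(cos 0° + i sin 0°)
= 16


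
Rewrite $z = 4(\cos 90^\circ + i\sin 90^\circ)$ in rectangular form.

a = r cos θ = 4 * 0 = 0
b = r sin θ = 4 * 1 = 4
z = 4i


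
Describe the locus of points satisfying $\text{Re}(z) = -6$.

Re(z) = x where z = x + yi; the equation x = -6 is satisfied by all points with that x-coordinate
Locus: Vertical line x = -6


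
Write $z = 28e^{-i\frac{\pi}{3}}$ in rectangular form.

a = r cos θ = 28 * 1/2 = 14
b = r sin θ = 28 * -sqrt(3)/2 = -14*sqrt(3)
z = 14 - 14*sqrt(3)i


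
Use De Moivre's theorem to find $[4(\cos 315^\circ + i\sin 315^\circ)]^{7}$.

By De Moivre: z^n = r^n(cos(nθ) + i sin(nθ))
= 4^7(cos(7*315°) + i sin(7*315°))
= 16384(cos 45° + i sin 45°)
= 8192*sqrt(2) + 8192*sqrt(2)i


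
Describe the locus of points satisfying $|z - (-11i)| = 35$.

|z - z0| = r describes a circle centered at z0 with radius r
Here z0 = -11i and r = 35
Locus: Circle centered at (0, -11) with radius 35


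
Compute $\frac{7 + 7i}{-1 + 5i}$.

Multiply numerator and denominator by conjugate (-1 - 5i):
= (7 + 7i)(-1 - 5i) / ((-1)^2 + 5^2)
= (28 - 42i) / 26
Divide through by 2: (14 - 21i) / 13
= 14/13 - (21/13)i


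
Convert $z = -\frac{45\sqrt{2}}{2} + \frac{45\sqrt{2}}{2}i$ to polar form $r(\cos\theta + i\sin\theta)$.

r = |z| = sqrt(a^2 + b^2) = sqrt((-45*sqrt(2)/2)^2 + (45*sqrt(2)/2)^2) = sqrt(2025/2 + 2025/2) = sqrt(2025) = 45
θ = arctan(b/a) = arctan(31.8198/-31.8198) (quadrant-adjusted) = 135°
z = 45(cos 135° + i sin 135°)


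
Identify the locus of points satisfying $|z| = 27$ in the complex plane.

|z| = 27 means sqrt(x^2 + y^2) = 27
This is a circle of radius 27 centered at the origin


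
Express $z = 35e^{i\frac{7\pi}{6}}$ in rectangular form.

a = r cos θ = 35 * -sqrt(3)/2 = -35*sqrt(3)/2
b = r sin θ = 35 * -1/2 = -35/2
z = -35*sqrt(3)/2 - (35/2)i


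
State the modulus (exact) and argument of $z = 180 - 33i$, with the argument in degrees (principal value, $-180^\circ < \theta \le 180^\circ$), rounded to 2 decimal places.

|z| = sqrt(180^2 + (-33)^2) = 183
arg(z) = arctan(b/a) = arctan(-33/180) (quadrant-adjusted) = -10.39°


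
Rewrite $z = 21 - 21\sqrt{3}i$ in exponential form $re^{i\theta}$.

r = |z| = sqrt((21)^2 + (-21*sqrt(3))^2) = sqrt(441 + 1323) = sqrt(1764) = 42
θ = arctan(b/a) = arctan(-36.3731/21) (quadrant-adjusted) = -60° = -π/3
z = 42e^(-i*π/3)


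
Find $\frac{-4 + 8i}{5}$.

Divisor is real, so divide each part by 5:
= -4/5 + (8/5)i


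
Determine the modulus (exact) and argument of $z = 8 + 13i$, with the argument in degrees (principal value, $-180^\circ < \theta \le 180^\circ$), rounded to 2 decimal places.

|z| = sqrt(8^2 + 13^2) = sqrt(233)
arg(z) = arctan(b/a) = arctan(13/8) (quadrant-adjusted) = 58.39°


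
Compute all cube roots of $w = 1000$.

|w| = 1000, arg(w) = 0°
Root modulus = 1000^(1/3) = 10
Root arguments: θ_k = (0° + 360°k)/3 for k = 0, 1, ..., 2
Roots: 10, -5 + 5*sqrt(3)i, -5 - 5*sqrt(3)i


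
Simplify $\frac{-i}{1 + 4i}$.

Multiply numerator and denominator by conjugate (1 - 4i):
= (-i)(1 - 4i) / (1^2 + 4^2)
= (-4 - i) / 17
= -4/17 - (1/17)i


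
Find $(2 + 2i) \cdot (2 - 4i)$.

(a1*a2 - b1*b2) + (a1*b2 + b1*a2)i
= (4 - (-8)) + (-8 + 4)i
= 12 - 4i


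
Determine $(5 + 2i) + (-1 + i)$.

(5 + (-1)) + (2 + 1)i = 4 + 3i


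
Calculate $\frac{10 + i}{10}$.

Divisor is real, so divide each part by 10:
= 1 + (1/10)i


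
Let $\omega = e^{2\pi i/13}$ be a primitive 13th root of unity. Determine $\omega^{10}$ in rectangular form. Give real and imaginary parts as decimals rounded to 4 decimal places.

ω^10 = e^(2πi·10/13) = e^(i·20π/13)
= cos(20π/13) + i sin(20π/13)
= 0.1205 - 0.9927i


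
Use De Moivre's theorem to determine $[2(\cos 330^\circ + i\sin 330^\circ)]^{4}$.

By De Moivre: z^n = r^n(cos(nθ) + i sin(nθ))
= 2^4(cos(4*330°) + i sin(4*330°))
= 16(cos 240° + i sin 240°)
= -8 - 8*sqrt(3)i


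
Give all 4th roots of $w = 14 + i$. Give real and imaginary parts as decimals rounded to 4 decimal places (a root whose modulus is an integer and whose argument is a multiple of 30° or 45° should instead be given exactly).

|w| = sqrt(197) ≈ 14.035669, arg(w) ≈ 4.085617°
Root modulus = sqrt(197)^(1/4) ≈ 1.935567
Root arguments: θ_k = (arg(w) + 360°k)/4 for k = 0, 1, ..., 3
Compute each root as (root modulus)(cos θ_k + i sin θ_k) using full-precision intermediates, then round to 4 decimal places.
Roots: 1.9353 + 0.0345i, -0.0345 + 1.9353i, -1.9353 - 0.0345i, 0.0345 - 1.9353i


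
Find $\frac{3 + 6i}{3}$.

Divisor is real, so divide each part by 3:
= 1 + 2i


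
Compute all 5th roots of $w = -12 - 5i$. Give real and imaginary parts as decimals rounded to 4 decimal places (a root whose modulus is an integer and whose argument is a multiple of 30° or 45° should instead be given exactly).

|w| = 13, arg(w) ≈ 202.619865°
Root modulus = 13^(1/5) ≈ 1.670278
Root arguments: θ_k = (arg(w) + 360°k)/5 for k = 0, 1, ..., 4
Compute each root as (root modulus)(cos θ_k + i sin θ_k) using full-precision intermediates, then round to 4 decimal places.
Roots: 1.2696 + 1.0853i, -0.6398 + 1.5429i, -1.6651 - 0.1317i, -0.3892 - 1.6243i, 1.4245 - 0.8721i


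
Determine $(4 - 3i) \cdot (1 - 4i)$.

(a1*a2 - b1*b2) + (a1*b2 + b1*a2)i
= (4 - 12) + (-16 + (-3))i
= -8 - 19i


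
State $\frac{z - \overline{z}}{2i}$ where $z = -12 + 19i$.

z - conjugate(z) = 2bi
(z - conjugate(z))/(2i) = 2bi/(2i) = b = 19


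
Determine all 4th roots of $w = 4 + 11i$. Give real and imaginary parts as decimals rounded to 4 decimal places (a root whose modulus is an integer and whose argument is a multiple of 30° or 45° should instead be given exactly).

|w| = sqrt(137) ≈ 11.704700, arg(w) ≈ 70.016893°
Root modulus = sqrt(137)^(1/4) ≈ 1.849652
Root arguments: θ_k = (arg(w) + 360°k)/4 for k = 0, 1, ..., 3
Compute each root as (root modulus)(cos θ_k + i sin θ_k) using full-precision intermediates, then round to 4 decimal places.
Roots: 1.7640 + 0.5563i, -0.5563 + 1.7640i, -1.7640 - 0.5563i, 0.5563 - 1.7640i


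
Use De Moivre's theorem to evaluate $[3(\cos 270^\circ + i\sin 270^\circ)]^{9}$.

By De Moivre: z^n = r^n(cos(nθ) + i sin(nθ))
= 3^9(cos(9*270°) + i sin(9*270°))
= 19683(cos 270° + i sin 270°)
= -19683i


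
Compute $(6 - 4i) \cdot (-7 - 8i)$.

(a1*a2 - b1*b2) + (a1*b2 + b1*a2)i
= (-42 - 32) + (-48 + 28)i
= -74 - 20i


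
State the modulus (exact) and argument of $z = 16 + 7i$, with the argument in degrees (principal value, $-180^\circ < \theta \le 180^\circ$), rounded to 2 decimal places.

|z| = sqrt(16^2 + 7^2) = sqrt(305)
arg(z) = arctan(b/a) = arctan(7/16) (quadrant-adjusted) = 23.63°


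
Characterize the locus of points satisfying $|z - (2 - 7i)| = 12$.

|z - z0| = r describes a circle centered at z0 with radius r
Here z0 = 2 - 7i and r = 12
Locus: Circle centered at (2, -7) with radius 12


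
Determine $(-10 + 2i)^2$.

(a + bi)^2 = a^2 - b^2 + 2abi
= (-10)^2 - 2^2 + 2*(-10)*2i
= 96 - 40i


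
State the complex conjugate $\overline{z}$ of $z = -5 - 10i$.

If z = a + bi, then conjugate(z) = a - bi
conjugate(-5 - 10i) = -5 + 10i


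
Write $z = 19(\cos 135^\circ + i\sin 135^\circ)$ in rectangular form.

a = r cos θ = 19 * -sqrt(2)/2 = -19*sqrt(2)/2
b = r sin θ = 19 * sqrt(2)/2 = 19*sqrt(2)/2
z = -19*sqrt(2)/2 + (19*sqrt(2)/2)i


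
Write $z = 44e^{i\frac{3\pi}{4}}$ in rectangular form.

a = r cos θ = 44 * -sqrt(2)/2 = -22*sqrt(2)
b = r sin θ = 44 * sqrt(2)/2 = 22*sqrt(2)
z = -22*sqrt(2) + 22*sqrt(2)i


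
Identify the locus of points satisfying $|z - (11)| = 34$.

|z - z0| = r describes a circle centered at z0 with radius r
Here z0 = 11 and r = 34
Locus: Circle centered at (11, 0) with radius 34


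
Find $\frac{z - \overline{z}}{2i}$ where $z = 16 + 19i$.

z - conjugate(z) = 2bi
(z - conjugate(z))/(2i) = 2bi/(2i) = b = 19


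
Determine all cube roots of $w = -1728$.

|w| = 1728, arg(w) = 180°
Root modulus = 1728^(1/3) = 12
Root arguments: θ_k = (180° + 360°k)/3 for k = 0, 1, ..., 2
Roots: 6 + 6*sqrt(3)i, -12, 6 - 6*sqrt(3)i


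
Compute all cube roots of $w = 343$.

|w| = 343, arg(w) = 0°
Root modulus = 343^(1/3) = 7
Root arguments: θ_k = (0° + 360°k)/3 for k = 0, 1, ..., 2
Roots: 7, -7/2 + (7*sqrt(3)/2)i, -7/2 - (7*sqrt(3)/2)i


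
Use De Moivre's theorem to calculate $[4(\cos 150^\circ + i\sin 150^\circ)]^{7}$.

By De Moivre: z^n = r^n(cos(nθ) + i sin(nθ))
= 4^7(cos(7*150°) + i sin(7*150°))
= 16384(cos 330° + i sin 330°)
= 8192*sqrt(3) - 8192i


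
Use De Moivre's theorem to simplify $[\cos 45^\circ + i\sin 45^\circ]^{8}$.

By De Moivre: z^n = r^n(cos(nθ) + i sin(nθ))
= 1^8(cos(8*45°) + i sin(8*45°))
= 1(cos 0° + i sin 0°)
= 1


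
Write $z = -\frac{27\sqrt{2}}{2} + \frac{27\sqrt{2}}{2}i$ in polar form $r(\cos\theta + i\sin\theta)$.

r = |z| = sqrt(a^2 + b^2) = sqrt((-27*sqrt(2)/2)^2 + (27*sqrt(2)/2)^2) = sqrt(729/2 + 729/2) = sqrt(729) = 27
θ = arctan(b/a) = arctan(19.0919/-19.0919) (quadrant-adjusted) = 135°
z = 27(cos 135° + i sin 135°)


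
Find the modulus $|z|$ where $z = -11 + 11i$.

|z| = sqrt(a^2 + b^2) = sqrt((-11)^2 + 11^2) = sqrt(242) = sqrt(242)


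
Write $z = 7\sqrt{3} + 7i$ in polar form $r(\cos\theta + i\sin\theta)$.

r = |z| = sqrt(a^2 + b^2) = sqrt((7*sqrt(3))^2 + (7)^2) = sqrt(147 + 49) = sqrt(196) = 14
θ = arctan(b/a) = arctan(7/12.1244) (quadrant-adjusted) = 30°
z = 14(cos 30° + i sin 30°)


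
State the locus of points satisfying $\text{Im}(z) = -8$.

Im(z) = y where z = x + yi; the equation y = -8 is satisfied by all points with that y-coordinate
Locus: Horizontal line y = -8


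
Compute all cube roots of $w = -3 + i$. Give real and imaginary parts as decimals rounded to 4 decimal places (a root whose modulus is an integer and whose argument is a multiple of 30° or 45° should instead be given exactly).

|w| = sqrt(10) ≈ 3.162278, arg(w) ≈ 161.565051°
Root modulus = sqrt(10)^(1/3) ≈ 1.467799
Root arguments: θ_k = (arg(w) + 360°k)/3 for k = 0, 1, ..., 2
Compute each root as (root modulus)(cos θ_k + i sin θ_k) using full-precision intermediates, then round to 4 decimal places.
Roots: 0.8658 + 1.1853i, -1.4594 + 0.1571i, 0.5936 - 1.3424i


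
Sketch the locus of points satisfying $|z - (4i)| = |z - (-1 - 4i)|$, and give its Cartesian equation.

|z - z1| = |z - z2| means z is equidistant from z1 and z2,
i.e. the perpendicular bisector of the segment from (0, 4) to (-1, -4) (midpoint (-1/2, 0)).
With z = x + yi, square both sides:
(x - 0)^2 + (y - 4)^2 = (x - (-1))^2 + (y - (-4))^2
The x^2 and y^2 terms cancel: -2x + (-16)y = 17 - 16 = 1
Simplify: 2x + 16y = -1
Locus: Perpendicular bisector of the segment from (0, 4) to (-1, -4): the line 2x + 16y = -1
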